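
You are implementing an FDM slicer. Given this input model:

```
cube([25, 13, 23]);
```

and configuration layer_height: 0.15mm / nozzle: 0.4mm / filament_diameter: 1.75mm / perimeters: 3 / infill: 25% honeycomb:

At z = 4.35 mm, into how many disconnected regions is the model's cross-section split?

At z = 4.35 mm: the cube is present — its section is the full 25×13 rectangle. The result has 1 disconnected region.

1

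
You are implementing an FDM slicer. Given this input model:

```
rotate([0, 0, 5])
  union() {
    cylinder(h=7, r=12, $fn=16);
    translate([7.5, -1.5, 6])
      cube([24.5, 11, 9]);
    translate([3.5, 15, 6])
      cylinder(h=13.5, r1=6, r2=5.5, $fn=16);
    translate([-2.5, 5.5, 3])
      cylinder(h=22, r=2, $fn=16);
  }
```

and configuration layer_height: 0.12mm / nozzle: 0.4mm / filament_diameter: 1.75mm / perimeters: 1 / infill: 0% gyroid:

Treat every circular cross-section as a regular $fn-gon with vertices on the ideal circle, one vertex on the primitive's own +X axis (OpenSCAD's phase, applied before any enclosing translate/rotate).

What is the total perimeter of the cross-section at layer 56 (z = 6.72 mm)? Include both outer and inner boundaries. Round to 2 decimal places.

At z = 6.72 mm: the r=12 cylinder gives a regular 16-gon of circumradius 12 (constant along its height) (perimeter = 2·16·12.000·sin(180°/16) = 74.91 mm); the cube at (7.5, -1.5) is present — its section is the full 24.5×11 rectangle (perimeter 71.00 mm); the cone at (3.5, 15) contributes a regular 16-gon of circumradius 5.973 (interpolated between r1=6 and r2=5.5 at t=0.053) (perimeter = 2·16·5.973·sin(180°/16) = 37.29 mm); the r=2 cylinder at (-2.5, 5.5) contributes a regular 16-gon of circumradius 2 (perimeter = 2·16·2.000·sin(180°/16) = 12.49 mm); Merging all regions: the regions partially overlap (shared area 59.62 mm²), so the edge portions inside another operand are dropped and the merged outline is re-measured after clipping — boundary = 139.18 mm; (whole slice rotated 5° about Z — lengths, areas and connectivity unchanged). Overall, the cross-section is a single solid region. Total boundary length (outer) = 139.18 mm.

139.18 mm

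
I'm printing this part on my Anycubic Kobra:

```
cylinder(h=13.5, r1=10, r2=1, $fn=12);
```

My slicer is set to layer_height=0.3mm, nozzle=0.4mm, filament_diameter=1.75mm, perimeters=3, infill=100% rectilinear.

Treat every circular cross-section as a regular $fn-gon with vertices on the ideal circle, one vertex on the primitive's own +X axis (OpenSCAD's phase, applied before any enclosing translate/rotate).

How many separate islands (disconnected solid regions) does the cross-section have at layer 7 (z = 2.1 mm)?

1

At z = 2.1 mm: the cone: at t=0.156 of its height the radius interpolates to r₁+(r₂−r₁)t = 8.600, giving a regular 12-gon of that circumradius. Overall, the cross-section is a single solid region. Island count = 1.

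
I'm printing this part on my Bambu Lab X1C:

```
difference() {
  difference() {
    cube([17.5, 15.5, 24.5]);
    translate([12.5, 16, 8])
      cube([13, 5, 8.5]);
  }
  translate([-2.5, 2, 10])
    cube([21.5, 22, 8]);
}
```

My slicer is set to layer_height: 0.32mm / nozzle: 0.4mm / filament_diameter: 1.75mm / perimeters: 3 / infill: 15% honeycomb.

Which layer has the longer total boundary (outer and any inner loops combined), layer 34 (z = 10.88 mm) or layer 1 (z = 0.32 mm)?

layer 1 (z = 0.32 mm)

Layer 34 (z = 10.88): the 17.5×15.5 cube contributes its full rectangle (perimeter 66.00 mm); the 13×5 cube at (12.5, 16) contributes its full rectangle (perimeter 36.00 mm); Subtracting the remaining from the first: starting from the 17.5×15.5 cube, the 13×5 cube at (12.5, 16) misses the remaining region (no effect) — boundary = 66.00 mm; the 21.5×22 cube at (-2.5, 2) contributes its full rectangle (perimeter 87.00 mm); After the difference (first − rest): starting from that combined region, the 21.5×22 cube at (-2.5, 2) partially overlaps it — only the 236.25 mm² overlap (of its 473.00 mm²) is removed, clipping the outline — boundary = 39.00 mm. So its perimeter = 39.00 mm. Layer 1 (z = 0.32): the cube (footprint 17.5×15.5) is included at this height (perimeter 66.00 mm); the cube at (12.5, 16) does not reach this height (z outside [8, 16.5]); After the difference (first − rest): none of the subtracted shapes is present at this height, so the 17.5×15.5 cube is unchanged — boundary = 66.00 mm; the cube at (-2.5, 2) does not reach this height (z outside [10, 18]); Subtracting the remaining from the first: none of the subtracted shapes is present at this height, so that combined region is unchanged — boundary = 66.00 mm. So its perimeter = 66.00 mm. Layer 1 is larger (66.00 vs 39.00 mm).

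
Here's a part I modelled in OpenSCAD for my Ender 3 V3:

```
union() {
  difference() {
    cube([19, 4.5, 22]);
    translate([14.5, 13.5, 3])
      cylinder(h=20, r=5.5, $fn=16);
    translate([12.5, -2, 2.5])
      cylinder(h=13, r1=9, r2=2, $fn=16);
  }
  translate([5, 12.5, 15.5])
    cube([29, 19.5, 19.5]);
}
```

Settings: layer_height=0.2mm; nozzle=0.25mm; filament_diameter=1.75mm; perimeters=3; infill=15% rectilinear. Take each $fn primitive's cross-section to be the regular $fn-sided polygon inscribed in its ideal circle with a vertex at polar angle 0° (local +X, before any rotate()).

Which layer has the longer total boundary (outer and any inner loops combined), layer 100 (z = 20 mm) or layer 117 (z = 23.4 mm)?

Layer 100 (z = 20): the cube is present — its section is the full 19×4.5 rectangle (perimeter 47.00 mm); the r=5.5 cylinder at (14.5, 13.5) gives a regular 16-gon of circumradius 5.5 (constant along its height) (perimeter = 2·16·5.500·sin(180°/16) = 34.34 mm); the cone at (12.5, -2) is absent (z outside [2.5, 15.5]); Subtracting the remaining from the first: starting from the 19×4.5 cube, the r=5.5 cylinder at (14.5, 13.5) misses the remaining region (no effect) — boundary = 47.00 mm; the cube at (5, 12.5) is present — its section is the full 29×19.5 rectangle (perimeter 97.00 mm); Combining (union): the 2 present regions are separate (no shared area or edge), so areas and boundary lengths simply add and each stays a separate island — boundary = 144.00 mm. So its perimeter = 144.00 mm. Layer 117 (z = 23.4): the cube is not intersected at this z (z outside [0, 22]); the cylinder at (14.5, 13.5) is absent (z outside [3, 23]); the cone at (12.5, -2) is absent (z outside [2.5, 15.5]); Subtracting the remaining from the first: the first operand is absent here, so nothing remains; the cube at (5, 12.5) (footprint 29×19.5) is included at this height (perimeter 97.00 mm); Combining (union): only the 29×19.5 cube at (5, 12.5) is present, so the union is just that shape — boundary = 97.00 mm. So its perimeter = 97.00 mm. Layer 100 is larger (144.00 vs 97.00 mm).

layer 100 (z = 20 mm)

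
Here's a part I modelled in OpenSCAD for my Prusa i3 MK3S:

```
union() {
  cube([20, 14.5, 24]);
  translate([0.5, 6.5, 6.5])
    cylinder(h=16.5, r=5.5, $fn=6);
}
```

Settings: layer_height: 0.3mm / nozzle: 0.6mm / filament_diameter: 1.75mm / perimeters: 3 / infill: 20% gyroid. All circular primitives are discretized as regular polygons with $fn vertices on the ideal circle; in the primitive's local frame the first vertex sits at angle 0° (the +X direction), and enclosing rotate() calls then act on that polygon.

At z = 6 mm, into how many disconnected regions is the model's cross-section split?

At z = 6 mm: the cube is present — its section is the full 20×14.5 rectangle; the cylinder at (0.5, 6.5) is not intersected at this z (z outside [6.5, 23]); Combining (union): only the 20×14.5 cube is present, so the union is just that shape — 1 connected region. The result has 1 disconnected region.

1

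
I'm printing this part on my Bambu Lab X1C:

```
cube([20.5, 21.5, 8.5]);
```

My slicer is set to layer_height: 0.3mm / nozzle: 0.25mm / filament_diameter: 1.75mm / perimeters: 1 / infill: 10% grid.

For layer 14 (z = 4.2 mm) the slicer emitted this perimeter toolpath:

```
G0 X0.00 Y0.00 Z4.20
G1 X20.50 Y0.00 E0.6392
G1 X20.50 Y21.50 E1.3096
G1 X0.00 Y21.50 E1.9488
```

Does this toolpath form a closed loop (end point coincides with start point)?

no

Start point (G0): (0.00, 0.00). End point (last G1): the path does not return to the start — open.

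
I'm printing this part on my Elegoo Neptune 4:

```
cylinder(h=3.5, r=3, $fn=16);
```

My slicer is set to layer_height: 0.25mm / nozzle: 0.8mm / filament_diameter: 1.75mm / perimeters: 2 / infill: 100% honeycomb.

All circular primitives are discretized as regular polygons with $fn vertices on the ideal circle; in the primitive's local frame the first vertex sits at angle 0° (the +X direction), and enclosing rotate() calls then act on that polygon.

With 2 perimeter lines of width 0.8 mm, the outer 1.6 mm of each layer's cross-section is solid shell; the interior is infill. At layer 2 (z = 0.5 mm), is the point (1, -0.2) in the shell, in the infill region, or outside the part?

infill

At z = 0.5 mm: the r=3 cylinder contributes a regular 16-gon of circumradius 3. Overall, the cross-section is a single solid region. The nearest boundary edge runs (2.77, -1.15)→(3.00, 0.00); distance from the point to it = 1.92 mm. The point is inside the cross-section and 1.92 mm from the nearest boundary — more than the 1.6 mm shell width (2 × 0.8), so it's in the infill interior.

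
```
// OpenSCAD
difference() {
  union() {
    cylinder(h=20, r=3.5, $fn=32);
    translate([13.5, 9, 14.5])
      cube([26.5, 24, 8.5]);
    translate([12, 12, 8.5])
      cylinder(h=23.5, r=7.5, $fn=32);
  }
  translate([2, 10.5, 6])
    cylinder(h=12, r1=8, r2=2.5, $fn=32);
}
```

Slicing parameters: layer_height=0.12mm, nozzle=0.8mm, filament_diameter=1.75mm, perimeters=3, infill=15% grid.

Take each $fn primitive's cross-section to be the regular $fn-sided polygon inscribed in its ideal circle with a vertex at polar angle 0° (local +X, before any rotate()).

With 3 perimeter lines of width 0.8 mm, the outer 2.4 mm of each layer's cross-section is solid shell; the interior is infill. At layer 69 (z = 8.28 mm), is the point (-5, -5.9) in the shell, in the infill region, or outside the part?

outside

At z = 8.28 mm: the cylinder: section is a regular 32-gon, circumradius r=3.5; the cube at (13.5, 9) does not reach this height (z outside [14.5, 23]); the cylinder at (12, 12) is not intersected at this z (z outside [8.5, 32]); Merging all regions: only the r=3.5 cylinder is present, so the union is just that shape — 1 connected region; the cone at (2, 10.5) (r1=8→r2=2.5) has section circumradius 6.955 here — a regular 32-gon; Taking the first minus the rest: starting from the result so far, the cone at (2, 10.5) misses the remaining region (no effect) — 1 connected region. Overall, the cross-section is a single solid region. The nearest boundary edge runs (-1.94, -2.91)→(-2.47, -2.47); distance from the point to it = 4.25 mm. The point is not inside any of the regions above, so it lies outside the cross-section (4.25 mm from the nearest boundary).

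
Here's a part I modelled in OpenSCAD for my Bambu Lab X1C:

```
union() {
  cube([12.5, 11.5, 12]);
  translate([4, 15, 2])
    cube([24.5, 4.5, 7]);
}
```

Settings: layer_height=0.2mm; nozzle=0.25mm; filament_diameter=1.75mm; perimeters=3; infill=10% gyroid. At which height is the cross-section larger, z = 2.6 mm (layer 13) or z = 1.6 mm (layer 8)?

layer 13 (z = 2.6 mm)

Layer 13 (z = 2.6): the 12.5×11.5 cube contributes its full rectangle (area 143.75 mm²); the cube at (4, 15) (footprint 24.5×4.5) is included at this height (area 110.25 mm²); Taking the union: the 2 present regions are separate (no shared area or edge), so areas and boundary lengths simply add and each stays a separate island — area = 254.00 mm². So its area = 254.00 mm². Layer 8 (z = 1.6): the 12.5×11.5 cube contributes its full rectangle (area 143.75 mm²); the cube at (4, 15) is not intersected at this z (z outside [2, 9]); Taking the union: only the 12.5×11.5 cube is present, so the union is just that shape — area = 143.75 mm². So its area = 143.75 mm². Layer 13 is larger (254.00 vs 143.75 mm²).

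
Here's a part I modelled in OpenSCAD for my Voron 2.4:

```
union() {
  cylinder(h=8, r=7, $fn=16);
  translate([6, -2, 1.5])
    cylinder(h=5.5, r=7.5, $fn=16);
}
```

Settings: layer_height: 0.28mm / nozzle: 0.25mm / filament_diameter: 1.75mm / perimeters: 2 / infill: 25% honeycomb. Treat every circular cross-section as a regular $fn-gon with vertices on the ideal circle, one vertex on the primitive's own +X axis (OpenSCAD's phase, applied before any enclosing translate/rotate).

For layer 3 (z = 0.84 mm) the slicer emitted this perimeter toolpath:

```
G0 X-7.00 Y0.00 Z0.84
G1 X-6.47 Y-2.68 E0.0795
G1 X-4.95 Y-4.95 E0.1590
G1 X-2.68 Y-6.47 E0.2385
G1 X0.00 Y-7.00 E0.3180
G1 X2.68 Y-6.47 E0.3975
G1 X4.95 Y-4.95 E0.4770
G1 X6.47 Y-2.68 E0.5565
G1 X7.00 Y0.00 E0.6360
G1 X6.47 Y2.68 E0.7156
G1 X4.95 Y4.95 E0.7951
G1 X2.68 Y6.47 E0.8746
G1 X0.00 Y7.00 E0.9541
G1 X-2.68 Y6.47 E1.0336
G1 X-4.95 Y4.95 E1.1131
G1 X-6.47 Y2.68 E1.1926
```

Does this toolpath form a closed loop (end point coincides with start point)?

no

Start point (G0): (-7.00, 0.00). End point (last G1): the path does not return to the start — open.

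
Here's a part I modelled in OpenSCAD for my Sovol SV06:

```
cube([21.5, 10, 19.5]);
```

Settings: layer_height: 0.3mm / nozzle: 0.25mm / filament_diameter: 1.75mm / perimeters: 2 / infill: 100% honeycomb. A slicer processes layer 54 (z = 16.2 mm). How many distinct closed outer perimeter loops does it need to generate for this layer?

1

At z = 16.2 mm: the cube is present — its section is the full 21.5×10 rectangle. The result has 1 disconnected region.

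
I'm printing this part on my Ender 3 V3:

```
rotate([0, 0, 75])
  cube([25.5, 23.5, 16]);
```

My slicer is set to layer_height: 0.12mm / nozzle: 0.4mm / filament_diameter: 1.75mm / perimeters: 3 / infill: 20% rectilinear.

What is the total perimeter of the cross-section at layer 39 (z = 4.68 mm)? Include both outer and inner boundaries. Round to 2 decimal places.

98.00 mm

At z = 4.68 mm: the 25.5×23.5 cube contributes its full rectangle (perimeter 98.00 mm); (whole slice rotated 75° about Z — lengths, areas and connectivity unchanged). Overall, the cross-section is a single solid region. Total boundary length (outer) = 98.00 mm.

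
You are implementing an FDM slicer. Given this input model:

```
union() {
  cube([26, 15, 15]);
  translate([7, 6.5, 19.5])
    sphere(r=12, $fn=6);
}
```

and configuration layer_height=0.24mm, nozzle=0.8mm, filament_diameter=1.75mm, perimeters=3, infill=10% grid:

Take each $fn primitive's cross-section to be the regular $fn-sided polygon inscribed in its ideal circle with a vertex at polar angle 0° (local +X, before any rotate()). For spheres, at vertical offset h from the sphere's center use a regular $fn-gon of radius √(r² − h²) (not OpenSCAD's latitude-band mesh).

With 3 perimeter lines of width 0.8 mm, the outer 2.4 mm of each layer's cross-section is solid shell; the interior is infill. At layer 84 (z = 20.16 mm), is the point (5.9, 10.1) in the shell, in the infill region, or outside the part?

infill

At z = 20.16 mm: the cube does not reach this height (z outside [0, 15]); the r=12 sphere at (7, 6.5) contributes a regular 6-gon of circumradius √(12²−0.66²) = 11.982; Combining (union): only the r=12 sphere at (7, 6.5) is present, so the union is just that shape — 1 connected region. Overall, the cross-section is a single solid region. The nearest boundary edge runs (12.99, 16.88)→(1.01, 16.88); distance from the point to it = 6.78 mm. The point is inside the cross-section and 6.78 mm from the nearest boundary — more than the 2.4 mm shell width (3 × 0.8), so it's in the infill interior.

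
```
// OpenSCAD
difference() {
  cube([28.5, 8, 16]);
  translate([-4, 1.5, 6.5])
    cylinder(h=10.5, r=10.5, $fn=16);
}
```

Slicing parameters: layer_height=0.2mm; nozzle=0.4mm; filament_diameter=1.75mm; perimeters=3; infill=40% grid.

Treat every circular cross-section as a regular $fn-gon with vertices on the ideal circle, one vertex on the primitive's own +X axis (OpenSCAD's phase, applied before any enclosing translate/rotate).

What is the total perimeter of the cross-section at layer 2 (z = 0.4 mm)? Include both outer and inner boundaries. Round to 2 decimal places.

At z = 0.4 mm: the cube (footprint 28.5×8) is included at this height (perimeter 73.00 mm); the cylinder at (-4, 1.5) does not reach this height (z outside [6.5, 17]); Taking the first minus the rest: none of the subtracted shapes is present at this height, so the 28.5×8 cube is unchanged — boundary = 73.00 mm. Overall, the cross-section is a single solid region. Total boundary length (outer) = 73.00 mm.

73.00 mm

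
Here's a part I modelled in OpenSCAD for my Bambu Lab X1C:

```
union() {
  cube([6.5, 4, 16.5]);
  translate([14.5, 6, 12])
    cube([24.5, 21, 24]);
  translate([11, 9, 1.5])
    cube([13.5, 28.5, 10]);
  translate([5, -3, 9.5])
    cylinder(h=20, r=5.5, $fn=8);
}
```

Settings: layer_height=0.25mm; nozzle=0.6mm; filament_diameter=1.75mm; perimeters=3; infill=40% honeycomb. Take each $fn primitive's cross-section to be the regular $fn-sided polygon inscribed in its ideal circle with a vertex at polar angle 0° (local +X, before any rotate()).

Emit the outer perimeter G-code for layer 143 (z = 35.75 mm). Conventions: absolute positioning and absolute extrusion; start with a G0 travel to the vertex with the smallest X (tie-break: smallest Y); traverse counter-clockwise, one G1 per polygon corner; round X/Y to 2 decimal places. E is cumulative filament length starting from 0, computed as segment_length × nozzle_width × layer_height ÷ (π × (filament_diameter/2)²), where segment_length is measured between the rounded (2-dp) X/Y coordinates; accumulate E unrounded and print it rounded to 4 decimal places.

G0 X14.50 Y6.00 Z35.75
G1 X39.00 Y6.00 E1.5279
G1 X39.00 Y27.00 E2.8375
G1 X14.50 Y27.00 E4.3654
G1 X14.50 Y6.00 E5.6750

At z = 35.75 mm: the cube is absent (z outside [0, 16.5]); the cube at (14.5, 6) is present — its section is the full 24.5×21 rectangle; the cube at (11, 9) does not reach this height (z outside [1.5, 11.5]); the cylinder at (5, -3) does not reach this height (z outside [9.5, 29.5]); Merging all regions: only the 24.5×21 cube at (14.5, 6) is present, so the union is just that shape — 1 connected region. The outline is a single polygon with 4 vertices. Extrusion per mm of travel: 0.6 × 0.25 / (π × 0.875²) = 0.062363. Accumulating E over each segment gives final E = 5.6750.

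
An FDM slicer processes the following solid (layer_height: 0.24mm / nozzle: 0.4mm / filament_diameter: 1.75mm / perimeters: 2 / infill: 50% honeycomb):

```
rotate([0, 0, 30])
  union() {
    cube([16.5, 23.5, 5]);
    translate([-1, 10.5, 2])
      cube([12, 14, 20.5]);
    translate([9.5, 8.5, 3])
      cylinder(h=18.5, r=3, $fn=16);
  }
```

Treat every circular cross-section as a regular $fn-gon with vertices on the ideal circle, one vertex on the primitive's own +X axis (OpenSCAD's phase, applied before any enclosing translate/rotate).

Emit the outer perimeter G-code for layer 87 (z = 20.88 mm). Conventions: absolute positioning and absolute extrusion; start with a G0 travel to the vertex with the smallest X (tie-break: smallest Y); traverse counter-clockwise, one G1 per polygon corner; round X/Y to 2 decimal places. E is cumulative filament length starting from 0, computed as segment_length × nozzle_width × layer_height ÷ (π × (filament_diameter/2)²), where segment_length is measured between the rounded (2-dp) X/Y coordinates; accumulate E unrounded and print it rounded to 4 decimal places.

At z = 20.88 mm: the cube is absent (z outside [0, 5]); the cube at (-1, 10.5) (footprint 12×14) is included at this height; the r=3 cylinder at (9.5, 8.5) contributes a regular 16-gon of circumradius 3; Taking the union: the regions partially overlap (shared area 2.70 mm²), so overlapping operands fuse into one piece — 1 connected region; (rotated 30° about Z; rotation is an isometry so areas/perimeters/island counts are preserved). The outline is a single polygon with 17 vertices. Extrusion per mm of travel: 0.4 × 0.24 / (π × 0.875²) = 0.039912. Accumulating E over each segment gives final E = 2.4916.

G0 X-13.12 Y20.72 Z20.88
G1 X-6.12 Y8.59 E0.5590
G1 X1.07 Y12.74 E0.8903
G1 X1.00 Y11.72 E0.9311
G1 X1.38 Y10.61 E0.9779
G1 X2.15 Y9.73 E1.0246
G1 X3.20 Y9.21 E1.0714
G1 X4.37 Y9.14 E1.1182
G1 X5.48 Y9.51 E1.1649
G1 X6.36 Y10.28 E1.2115
G1 X6.88 Y11.33 E1.2583
G1 X6.95 Y12.50 E1.3051
G1 X6.58 Y13.61 E1.3518
G1 X5.80 Y14.49 E1.3987
G1 X4.75 Y15.01 E1.4455
G1 X4.01 Y15.06 E1.4751
G1 X-2.72 Y26.72 E2.0124
G1 X-13.12 Y20.72 E2.4916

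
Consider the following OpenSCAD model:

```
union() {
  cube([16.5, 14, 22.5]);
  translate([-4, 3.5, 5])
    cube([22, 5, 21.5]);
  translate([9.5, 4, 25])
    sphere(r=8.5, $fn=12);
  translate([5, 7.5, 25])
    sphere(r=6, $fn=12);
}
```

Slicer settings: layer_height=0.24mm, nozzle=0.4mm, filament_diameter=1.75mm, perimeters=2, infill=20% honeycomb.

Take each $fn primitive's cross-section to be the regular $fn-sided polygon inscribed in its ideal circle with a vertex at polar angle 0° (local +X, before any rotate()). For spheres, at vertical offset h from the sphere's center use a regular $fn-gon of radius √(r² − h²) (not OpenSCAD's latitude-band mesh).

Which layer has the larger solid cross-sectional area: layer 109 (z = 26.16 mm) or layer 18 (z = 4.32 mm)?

Layer 109 (z = 26.16): the cube is not intersected at this z (z outside [0, 22.5]); the cube at (-4, 3.5) (footprint 22×5) is included at this height (area 110.00 mm²); the r=8.5 sphere at (9.5, 4) contributes a regular 12-gon of circumradius √(8.5²−1.16²) = 8.420 (area = (12/2)·8.420²·sin(360°/12) = 212.71 mm²); the sphere at (5, 7.5): section is a regular 12-gon, circumradius = √(r²−h²) = √(6²−1.16²) = 5.887 (area = (12/2)·5.887²·sin(360°/12) = 103.96 mm²); Taking the union: the regions partially overlap — summed areas 426.68 mm² minus the doubly-counted overlap 161.22 mm² gives 265.46 mm² — area = 265.46 mm². So its area = 265.46 mm². Layer 18 (z = 4.32): the cube (footprint 16.5×14) is included at this height (area 231.00 mm²); the cube at (-4, 3.5) is not intersected at this z (z outside [5, 26.5]); the sphere at (9.5, 4) does not reach this height (|z−center|=20.680 > r=8.5); the sphere at (5, 7.5) is not intersected at this z (|z−center|=20.680 > r=6); Combining (union): only the 16.5×14 cube is present, so the union is just that shape — area = 231.00 mm². So its area = 231.00 mm². Layer 109 is larger (265.46 vs 231.00 mm²).

layer 109 (z = 26.16 mm)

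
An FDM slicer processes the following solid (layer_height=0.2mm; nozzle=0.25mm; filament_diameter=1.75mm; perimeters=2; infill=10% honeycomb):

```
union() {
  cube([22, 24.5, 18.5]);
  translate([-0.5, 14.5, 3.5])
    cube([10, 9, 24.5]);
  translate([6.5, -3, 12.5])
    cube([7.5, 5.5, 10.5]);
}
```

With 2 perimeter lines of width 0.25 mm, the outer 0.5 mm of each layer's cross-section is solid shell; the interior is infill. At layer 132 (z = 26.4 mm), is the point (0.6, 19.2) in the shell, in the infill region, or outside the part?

At z = 26.4 mm: the cube is not intersected at this z (z outside [0, 18.5]); the 10×9 cube at (-0.5, 14.5) contributes its full rectangle; the cube at (6.5, -3) is absent (z outside [12.5, 23]); Merging all regions: only the 10×9 cube at (-0.5, 14.5) is present, so the union is just that shape — 1 connected region. Overall, the cross-section is a single solid region. The nearest boundary edge runs (-0.50, 23.50)→(-0.50, 14.50); distance from the point to it = 1.10 mm. The point is inside the cross-section and 1.10 mm from the nearest boundary — more than the 0.5 mm shell width (2 × 0.25), so it's in the infill interior.

infill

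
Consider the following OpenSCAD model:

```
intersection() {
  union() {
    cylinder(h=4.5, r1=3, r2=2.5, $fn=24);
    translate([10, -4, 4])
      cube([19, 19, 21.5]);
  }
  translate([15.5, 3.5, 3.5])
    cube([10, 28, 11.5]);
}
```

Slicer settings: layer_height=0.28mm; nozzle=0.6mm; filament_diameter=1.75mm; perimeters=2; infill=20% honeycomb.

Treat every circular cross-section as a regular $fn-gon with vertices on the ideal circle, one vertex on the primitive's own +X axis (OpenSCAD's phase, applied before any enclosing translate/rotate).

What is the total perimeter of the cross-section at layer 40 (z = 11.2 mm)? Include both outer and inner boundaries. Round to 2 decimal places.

43.00 mm

At z = 11.2 mm: the cone is not intersected at this z (z outside [0, 4.5]); the 19×19 cube at (10, -4) contributes its full rectangle (perimeter 76.00 mm); Merging all regions: only the 19×19 cube at (10, -4) is present, so the union is just that shape — boundary = 76.00 mm; the 10×28 cube at (15.5, 3.5) contributes its full rectangle (perimeter 76.00 mm); Taking the intersection: the 10×28 cube at (15.5, 3.5) partially overlaps the result so far; clipping to the common part keeps 115.00 mm² — boundary = 43.00 mm. Overall, the cross-section is a single solid region. Total boundary length (outer) = 43.00 mm.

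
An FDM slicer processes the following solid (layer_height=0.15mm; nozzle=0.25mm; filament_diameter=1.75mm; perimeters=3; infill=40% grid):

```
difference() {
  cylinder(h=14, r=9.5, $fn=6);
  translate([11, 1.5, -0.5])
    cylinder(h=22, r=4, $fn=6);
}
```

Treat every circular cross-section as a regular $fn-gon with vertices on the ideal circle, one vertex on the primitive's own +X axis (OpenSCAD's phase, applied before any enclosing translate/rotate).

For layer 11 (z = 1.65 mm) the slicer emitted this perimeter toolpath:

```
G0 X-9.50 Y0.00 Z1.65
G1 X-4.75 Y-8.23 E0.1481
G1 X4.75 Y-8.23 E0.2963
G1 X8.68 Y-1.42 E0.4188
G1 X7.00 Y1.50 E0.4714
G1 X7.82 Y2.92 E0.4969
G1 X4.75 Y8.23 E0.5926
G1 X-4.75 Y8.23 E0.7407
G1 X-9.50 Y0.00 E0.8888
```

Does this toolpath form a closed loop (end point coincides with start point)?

yes

Start point (G0): (-9.50, 0.00). End point (last G1): the path returns to the start — closed.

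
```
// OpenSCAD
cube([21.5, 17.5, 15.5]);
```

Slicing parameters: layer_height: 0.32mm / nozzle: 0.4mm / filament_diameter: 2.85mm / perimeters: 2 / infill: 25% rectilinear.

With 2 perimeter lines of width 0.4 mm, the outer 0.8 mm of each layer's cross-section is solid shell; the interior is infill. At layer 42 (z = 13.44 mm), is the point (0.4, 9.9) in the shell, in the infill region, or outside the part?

shell

At z = 13.44 mm: the 21.5×17.5 cube contributes its full rectangle. Overall, the cross-section is a single solid region. The nearest boundary edge runs (0.00, 17.50)→(0.00, 0.00); distance from the point to it = 0.40 mm. The point is inside the cross-section, 0.40 mm from the nearest boundary — within the 0.8 mm shell band (2 × 0.4).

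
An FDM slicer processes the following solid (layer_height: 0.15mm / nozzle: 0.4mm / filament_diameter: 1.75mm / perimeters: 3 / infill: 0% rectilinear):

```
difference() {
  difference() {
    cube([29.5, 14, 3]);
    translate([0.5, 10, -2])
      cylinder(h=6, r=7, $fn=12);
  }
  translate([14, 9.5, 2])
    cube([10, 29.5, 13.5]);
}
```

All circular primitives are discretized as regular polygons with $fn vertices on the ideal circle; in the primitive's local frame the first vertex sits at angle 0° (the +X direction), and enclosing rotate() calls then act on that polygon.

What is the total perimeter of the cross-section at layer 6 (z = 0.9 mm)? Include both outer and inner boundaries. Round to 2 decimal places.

At z = 0.9 mm: the 29.5×14 cube contributes its full rectangle (perimeter 87.00 mm); the cylinder at (0.5, 10): section is a regular 12-gon, circumradius r=7 (perimeter = 2·12·7.000·sin(180°/12) = 43.48 mm); Taking the first minus the rest: starting from the 29.5×14 cube, the r=7 cylinder at (0.5, 10) partially overlaps it — only the 67.98 mm² overlap (of its 147.00 mm²) is removed, clipping the outline — boundary = 85.79 mm; the cube at (14, 9.5) is absent (z outside [2, 15.5]); Taking the first minus the rest: none of the subtracted shapes is present at this height, so the result so far is unchanged — boundary = 85.79 mm. Overall, the cross-section is a single solid region. Total boundary length (outer) = 85.79 mm.

85.79 mm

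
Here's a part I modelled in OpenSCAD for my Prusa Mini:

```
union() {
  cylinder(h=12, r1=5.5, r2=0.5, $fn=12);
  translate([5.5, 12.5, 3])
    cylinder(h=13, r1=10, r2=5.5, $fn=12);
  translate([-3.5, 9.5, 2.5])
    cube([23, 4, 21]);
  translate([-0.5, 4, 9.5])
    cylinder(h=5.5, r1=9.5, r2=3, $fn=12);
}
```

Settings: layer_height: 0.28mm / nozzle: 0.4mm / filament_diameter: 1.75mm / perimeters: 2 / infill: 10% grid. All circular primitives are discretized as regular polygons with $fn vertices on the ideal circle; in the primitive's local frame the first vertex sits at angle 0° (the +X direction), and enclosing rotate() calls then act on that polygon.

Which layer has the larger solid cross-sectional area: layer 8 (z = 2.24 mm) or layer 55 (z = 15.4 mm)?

Layer 8 (z = 2.24): the cone (r1=5.5→r2=0.5) has section circumradius 4.567 here — a regular 12-gon (area = (12/2)·4.567²·sin(360°/12) = 62.56 mm²); the cone at (5.5, 12.5) is not intersected at this z (z outside [3, 16]); the cube at (-3.5, 9.5) is not intersected at this z (z outside [2.5, 23.5]); the cone at (-0.5, 4) is absent (z outside [9.5, 15]); Taking the union: only the cone is present, so the union is just that shape — area = 62.56 mm². So its area = 62.56 mm². Layer 55 (z = 15.4): the cone is absent (z outside [0, 12]); the cone at (5.5, 12.5) (r1=10→r2=5.5) has section circumradius 5.708 here — a regular 12-gon (area = (12/2)·5.708²·sin(360°/12) = 97.73 mm²); the 23×4 cube at (-3.5, 9.5) contributes its full rectangle (area 92.00 mm²); the cone at (-0.5, 4) is not intersected at this z (z outside [9.5, 15]); Merging all regions: the regions partially overlap — summed areas 189.73 mm² minus the doubly-counted overlap 42.97 mm² gives 146.77 mm² — area = 146.77 mm². So its area = 146.77 mm². Layer 55 is larger (146.77 vs 62.56 mm²).

layer 55 (z = 15.4 mm)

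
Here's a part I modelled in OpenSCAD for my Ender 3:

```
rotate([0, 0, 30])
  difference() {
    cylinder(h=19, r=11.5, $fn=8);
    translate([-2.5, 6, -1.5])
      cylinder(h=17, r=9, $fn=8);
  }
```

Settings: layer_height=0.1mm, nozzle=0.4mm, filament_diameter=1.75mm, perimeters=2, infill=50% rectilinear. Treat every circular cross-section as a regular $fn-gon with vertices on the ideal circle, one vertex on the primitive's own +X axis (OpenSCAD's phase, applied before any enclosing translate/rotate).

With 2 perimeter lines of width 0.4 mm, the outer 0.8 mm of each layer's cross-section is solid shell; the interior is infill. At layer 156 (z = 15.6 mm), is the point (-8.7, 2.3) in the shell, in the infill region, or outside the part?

At z = 15.6 mm: the r=11.5 cylinder contributes a regular 8-gon of circumradius 11.5; the cylinder at (-2.5, 6) does not reach this height (z outside [-1.5, 15.5]); Subtracting the remaining from the first: none of the subtracted shapes is present at this height, so the r=11.5 cylinder is unchanged — 1 connected region; (whole slice rotated 30° about Z — lengths, areas and connectivity unchanged). Overall, the cross-section is a single solid region. Undo the 30° rotation: the query point maps to (-6.384, 6.342) in the un-rotated model frame. The nearest boundary edge runs (-8.13, 8.13)→(-11.50, 0.00); distance from the point to it = 2.30 mm. The point is inside the cross-section and 2.30 mm from the nearest boundary — more than the 0.8 mm shell width (2 × 0.4), so it's in the infill interior.

infill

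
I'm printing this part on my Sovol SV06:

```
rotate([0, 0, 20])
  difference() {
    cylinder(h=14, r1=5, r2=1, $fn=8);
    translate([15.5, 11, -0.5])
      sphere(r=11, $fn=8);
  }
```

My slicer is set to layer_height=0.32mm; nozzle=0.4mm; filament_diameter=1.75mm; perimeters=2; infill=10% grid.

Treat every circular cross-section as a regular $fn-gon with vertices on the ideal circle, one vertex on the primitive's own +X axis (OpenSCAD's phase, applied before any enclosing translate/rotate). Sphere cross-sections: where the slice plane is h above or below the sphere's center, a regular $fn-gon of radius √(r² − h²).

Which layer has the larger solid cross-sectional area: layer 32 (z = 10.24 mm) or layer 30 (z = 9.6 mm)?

Layer 32 (z = 10.24): the cone (r1=5→r2=1) has section circumradius 2.074 here — a regular 8-gon (area = (8/2)·2.074²·sin(360°/8) = 12.17 mm²); the r=11 sphere at (15.5, 11) contributes a regular 8-gon of circumradius √(11²−10.74²) = 2.377 (area = (8/2)·2.377²·sin(360°/8) = 15.99 mm²); Taking the first minus the rest: starting from the cone (12.17 mm²), the r=11 sphere at (15.5, 11) misses the remaining region (no effect) — area = 12.17 mm²; (whole slice rotated 20° about Z — lengths, areas and connectivity unchanged). So its area = 12.17 mm². Layer 30 (z = 9.6): the cone: at t=0.686 of its height the radius interpolates to r₁+(r₂−r₁)t = 2.257, giving a regular 8-gon of that circumradius (area = (8/2)·2.257²·sin(360°/8) = 14.41 mm²); the r=11 sphere at (15.5, 11) contributes a regular 8-gon of circumradius √(11²−10.1²) = 4.358 (area = (8/2)·4.358²·sin(360°/8) = 53.71 mm²); After the difference (first − rest): starting from the cone (14.41 mm²), the r=11 sphere at (15.5, 11) misses the remaining region (no effect) — area = 14.41 mm²; (whole slice rotated 20° about Z — lengths, areas and connectivity unchanged). So its area = 14.41 mm². Layer 30 is larger (14.41 vs 12.17 mm²).

layer 30 (z = 9.6 mm)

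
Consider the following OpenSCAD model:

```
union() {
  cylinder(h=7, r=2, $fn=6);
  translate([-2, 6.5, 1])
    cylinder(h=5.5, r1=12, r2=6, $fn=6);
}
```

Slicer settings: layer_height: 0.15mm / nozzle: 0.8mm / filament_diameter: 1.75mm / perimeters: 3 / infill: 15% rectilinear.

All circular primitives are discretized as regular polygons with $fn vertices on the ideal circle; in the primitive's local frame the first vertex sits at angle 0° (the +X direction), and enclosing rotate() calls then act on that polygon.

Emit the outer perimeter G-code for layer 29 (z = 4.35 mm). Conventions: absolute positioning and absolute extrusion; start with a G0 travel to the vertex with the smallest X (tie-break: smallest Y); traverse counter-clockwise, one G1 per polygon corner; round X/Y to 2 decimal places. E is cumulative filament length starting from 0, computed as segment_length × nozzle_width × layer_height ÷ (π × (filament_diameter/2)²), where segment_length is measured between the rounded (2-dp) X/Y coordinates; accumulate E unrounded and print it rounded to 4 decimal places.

G0 X-10.35 Y6.50 Z4.35
G1 X-6.17 Y-0.73 E0.4167
G1 X-1.58 Y-0.73 E0.6456
G1 X-1.00 Y-1.73 E0.7033
G1 X1.00 Y-1.73 E0.8031
G1 X1.58 Y-0.73 E0.8608
G1 X2.17 Y-0.73 E0.8902
G1 X6.35 Y6.50 E1.3069
G1 X2.17 Y13.73 E1.7235
G1 X-6.17 Y13.73 E2.1396
G1 X-10.35 Y6.50 E2.5563

At z = 4.35 mm: the r=2 cylinder gives a regular 6-gon of circumradius 2 (constant along its height); the cone at (-2, 6.5): at t=0.609 of its height the radius interpolates to r₁+(r₂−r₁)t = 8.345, giving a regular 6-gon of that circumradius; Combining (union): the regions partially overlap (shared area 7.80 mm²), so overlapping operands fuse into one piece — 1 connected region. The outline is a single polygon with 10 vertices. Extrusion per mm of travel: 0.8 × 0.15 / (π × 0.875²) = 0.049890. Accumulating E over each segment gives final E = 2.5563.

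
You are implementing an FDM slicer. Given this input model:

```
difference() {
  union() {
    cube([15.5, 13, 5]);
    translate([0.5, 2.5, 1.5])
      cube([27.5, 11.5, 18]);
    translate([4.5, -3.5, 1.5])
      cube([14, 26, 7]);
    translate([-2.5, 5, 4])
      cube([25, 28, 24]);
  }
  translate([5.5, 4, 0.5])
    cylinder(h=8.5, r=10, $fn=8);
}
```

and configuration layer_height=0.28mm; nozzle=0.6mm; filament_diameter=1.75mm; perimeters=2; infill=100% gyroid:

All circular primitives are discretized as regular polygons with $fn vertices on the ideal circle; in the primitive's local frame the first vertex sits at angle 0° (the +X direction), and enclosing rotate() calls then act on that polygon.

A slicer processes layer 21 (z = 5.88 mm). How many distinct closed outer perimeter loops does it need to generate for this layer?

At z = 5.88 mm: the cube is not intersected at this z (z outside [0, 5]); the cube at (0.5, 2.5) (footprint 27.5×11.5) is included at this height; the cube at (4.5, -3.5) is present — its section is the full 14×26 rectangle; the cube at (-2.5, 5) (footprint 25×28) is included at this height; Merging all regions: the regions partially overlap (shared area 478.00 mm²), so overlapping operands fuse into one piece — 1 connected region; the cylinder at (5.5, 4): section is a regular 8-gon, circumradius r=10; Taking the first minus the rest: starting from that combined region, the r=10 cylinder at (5.5, 4) partially overlaps it — only the 210.26 mm² overlap (of its 282.84 mm²) is removed, clipping the outline — 1 connected region. The result has 1 disconnected region.

1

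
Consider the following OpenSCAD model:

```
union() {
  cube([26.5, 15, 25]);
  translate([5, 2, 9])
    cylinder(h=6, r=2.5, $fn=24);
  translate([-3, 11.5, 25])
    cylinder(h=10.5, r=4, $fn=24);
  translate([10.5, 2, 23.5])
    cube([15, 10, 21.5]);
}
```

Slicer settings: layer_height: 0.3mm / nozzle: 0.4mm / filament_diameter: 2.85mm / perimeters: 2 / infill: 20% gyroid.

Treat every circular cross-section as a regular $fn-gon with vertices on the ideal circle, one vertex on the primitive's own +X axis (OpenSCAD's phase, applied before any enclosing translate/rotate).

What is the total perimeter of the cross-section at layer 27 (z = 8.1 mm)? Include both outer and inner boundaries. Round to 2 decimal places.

83.00 mm

At z = 8.1 mm: the cube (footprint 26.5×15) is included at this height (perimeter 83.00 mm); the cylinder at (5, 2) does not reach this height (z outside [9, 15]); the cylinder at (-3, 11.5) does not reach this height (z outside [25, 35.5]); the cube at (10.5, 2) is not intersected at this z (z outside [23.5, 45]); Merging all regions: only the 26.5×15 cube is present, so the union is just that shape — boundary = 83.00 mm. Overall, the cross-section is a single solid region. Total boundary length (outer) = 83.00 mm.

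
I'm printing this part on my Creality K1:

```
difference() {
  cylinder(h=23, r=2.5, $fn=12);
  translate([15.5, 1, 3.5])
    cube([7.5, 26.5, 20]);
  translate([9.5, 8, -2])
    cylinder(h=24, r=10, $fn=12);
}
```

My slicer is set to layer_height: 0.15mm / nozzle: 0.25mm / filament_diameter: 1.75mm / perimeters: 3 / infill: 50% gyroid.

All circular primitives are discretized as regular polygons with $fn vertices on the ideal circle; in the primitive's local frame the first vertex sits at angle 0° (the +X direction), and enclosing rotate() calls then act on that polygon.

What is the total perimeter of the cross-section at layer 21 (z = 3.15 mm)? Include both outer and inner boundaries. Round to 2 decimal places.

At z = 3.15 mm: the cylinder: section is a regular 12-gon, circumradius r=2.5 (perimeter = 2·12·2.500·sin(180°/12) = 15.53 mm); the cube at (15.5, 1) is not intersected at this z (z outside [3.5, 23.5]); the cylinder at (9.5, 8): section is a regular 12-gon, circumradius r=10 (perimeter = 2·12·10.000·sin(180°/12) = 62.12 mm); Subtracting the remaining from the first: starting from the r=2.5 cylinder, the r=10 cylinder at (9.5, 8) misses the remaining region (no effect) — boundary = 15.53 mm. Overall, the cross-section is a single solid region. Total boundary length (outer) = 15.53 mm.

15.53 mm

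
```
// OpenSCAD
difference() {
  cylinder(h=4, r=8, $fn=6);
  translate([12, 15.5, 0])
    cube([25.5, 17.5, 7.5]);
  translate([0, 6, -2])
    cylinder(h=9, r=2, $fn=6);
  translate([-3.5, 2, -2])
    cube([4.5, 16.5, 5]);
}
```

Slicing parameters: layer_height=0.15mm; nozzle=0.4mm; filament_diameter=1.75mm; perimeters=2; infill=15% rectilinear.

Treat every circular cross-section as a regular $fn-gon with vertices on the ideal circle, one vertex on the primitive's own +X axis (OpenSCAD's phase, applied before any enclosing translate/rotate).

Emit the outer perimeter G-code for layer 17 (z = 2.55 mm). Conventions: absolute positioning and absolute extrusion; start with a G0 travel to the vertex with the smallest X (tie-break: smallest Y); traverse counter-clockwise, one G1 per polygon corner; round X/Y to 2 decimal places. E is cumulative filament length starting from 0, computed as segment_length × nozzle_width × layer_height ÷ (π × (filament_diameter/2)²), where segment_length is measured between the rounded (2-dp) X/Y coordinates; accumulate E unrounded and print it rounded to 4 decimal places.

G0 X-8.00 Y0.00 Z2.55
G1 X-4.00 Y-6.93 E0.1996
G1 X4.00 Y-6.93 E0.3992
G1 X8.00 Y0.00 E0.5988
G1 X4.00 Y6.93 E0.7984
G1 X1.46 Y6.93 E0.8617
G1 X2.00 Y6.00 E0.8885
G1 X1.00 Y4.27 E0.9384
G1 X1.00 Y2.00 E0.9950
G1 X-3.50 Y2.00 E1.1073
G1 X-3.50 Y6.93 E1.2302
G1 X-4.00 Y6.93 E1.2427
G1 X-8.00 Y0.00 E1.4423

At z = 2.55 mm: the r=8 cylinder gives a regular 6-gon of circumradius 8 (constant along its height); the cube at (12, 15.5) (footprint 25.5×17.5) is included at this height; the r=2 cylinder at (0, 6) gives a regular 6-gon of circumradius 2 (constant along its height); the 4.5×16.5 cube at (-3.5, 2) contributes its full rectangle; After the difference (first − rest): starting from the r=8 cylinder, the 25.5×17.5 cube at (12, 15.5) misses the remaining region (no effect); the r=2 cylinder at (0, 6) partially overlaps it — only the 8.41 mm² overlap (of its 10.39 mm²) is removed, clipping the outline; the 4.5×16.5 cube at (-3.5, 2) partially overlaps it — only the 15.31 mm² overlap (of its 74.25 mm²) is removed, clipping the outline — 1 connected region. The outline is a single polygon with 12 vertices. Extrusion per mm of travel: 0.4 × 0.15 / (π × 0.875²) = 0.024945. Accumulating E over each segment gives final E = 1.4423.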